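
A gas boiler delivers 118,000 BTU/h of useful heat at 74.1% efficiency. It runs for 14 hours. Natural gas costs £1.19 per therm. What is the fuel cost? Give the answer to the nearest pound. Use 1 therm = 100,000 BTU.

Heat delivered = 118,000 BTU/h × 14 h = 1,652,000 BTU
Gas input = 1,652,000 / 0.741 = 2,229,420 BTU
= 2,229,420 / 100,000 = 22.29 therm
Cost = 22.29 × £1.19/therm = £26.53 ≈ £27

£27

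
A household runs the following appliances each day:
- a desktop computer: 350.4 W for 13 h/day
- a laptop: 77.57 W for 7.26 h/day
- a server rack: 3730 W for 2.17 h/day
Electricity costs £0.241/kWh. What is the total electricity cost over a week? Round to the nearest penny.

£22.29

desktop computer: 350.4 W × 13 h × 7 d = 31,886 Wh = 31.89 kWh
laptop: 77.57 W × 7.26 h × 7 d = 3,942 Wh = 3.942 kWh
server rack: 3730 W × 2.17 h × 7 d = 56,659 Wh = 56.66 kWh
Total energy = 31.89 + 3.942 + 56.66 = 92.49 kWh
Cost = 92.49 kWh × £0.241 = £22.29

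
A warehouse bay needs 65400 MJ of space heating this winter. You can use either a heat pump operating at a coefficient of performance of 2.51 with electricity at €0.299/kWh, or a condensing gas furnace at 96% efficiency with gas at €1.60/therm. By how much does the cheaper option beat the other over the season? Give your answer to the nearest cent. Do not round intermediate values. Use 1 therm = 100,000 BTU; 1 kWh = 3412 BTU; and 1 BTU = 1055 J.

Heat load = 65400 MJ = 65,400,000,000 J / 1055 = 61,990,521 BTU
Gas: input = 61,990,521 / 0.960 = 64,573,460 BTU = 645.7 therm → 645.7 × €1.60 = €1,033.18
Heat pump: 61,990,521 BTU / 3412 = 18,170 kWh heat; / 2.51 = 7,238 kWh in → × €0.299 = €2,164.28
Difference = |€1,033.18 − €2,164.28| = €1,131.11

€1131.11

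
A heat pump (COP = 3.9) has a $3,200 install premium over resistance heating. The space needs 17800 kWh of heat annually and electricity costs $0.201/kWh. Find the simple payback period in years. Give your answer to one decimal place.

1.2 years

Resistance: 17800 kWh × $0.201 = $3,577.80/yr
Heat pump: 17800 / 3.9 = 4564 kWh in → × $0.201 = $917.38/yr
Annual savings = $2,660.42
Payback = $3,200 / $2,660.42 = 1.2 years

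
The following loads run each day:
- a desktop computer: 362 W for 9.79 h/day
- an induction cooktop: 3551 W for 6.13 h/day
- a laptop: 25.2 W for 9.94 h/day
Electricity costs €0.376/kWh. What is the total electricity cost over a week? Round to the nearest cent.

desktop computer: 362 W × 9.79 h × 7 d = 24,808 Wh = 24.81 kWh
induction cooktop: 3551 W × 6.13 h × 7 d = 152,373 Wh = 152.4 kWh
laptop: 25.2 W × 9.94 h × 7 d = 1,753 Wh = 1.753 kWh
Total energy = 24.81 + 152.4 + 1.753 = 178.9 kWh
Cost = 178.9 kWh × €0.376 = €67.28

€67.28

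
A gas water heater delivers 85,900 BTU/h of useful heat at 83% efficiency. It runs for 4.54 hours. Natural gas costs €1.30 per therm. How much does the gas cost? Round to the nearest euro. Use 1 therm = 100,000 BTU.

€6

Heat delivered = 85,900 BTU/h × 4.54 h = 389,986 BTU
Gas input = 389,986 / 0.83 = 469,863 BTU
= 469,863 / 100,000 = 4.699 therm
Cost = 4.699 × €1.30/therm = €6.11 ≈ €6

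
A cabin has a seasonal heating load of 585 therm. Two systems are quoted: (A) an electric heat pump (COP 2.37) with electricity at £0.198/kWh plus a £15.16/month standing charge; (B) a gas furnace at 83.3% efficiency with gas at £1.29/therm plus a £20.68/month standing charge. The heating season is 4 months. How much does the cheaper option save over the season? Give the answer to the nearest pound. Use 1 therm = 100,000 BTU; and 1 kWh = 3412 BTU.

£504

Heat load = 585 therm × 100,000 = 58,500,000 BTU
Gas: input = 58,500,000 / 0.833 = 70,228,091 BTU = 702.3 therm → 702.3 × £1.29 = £905.94; + 4 × £20.68 standing = £988.66
Heat pump: 58,500,000 BTU / 3412 = 17,150 kWh heat; / 2.37 = 7,234 kWh in → × £0.198 = £1,432.40; + 4 × £15.16 standing = £1,493.04
Difference = |£988.66 − £1,493.04| = £504.38 ≈ £504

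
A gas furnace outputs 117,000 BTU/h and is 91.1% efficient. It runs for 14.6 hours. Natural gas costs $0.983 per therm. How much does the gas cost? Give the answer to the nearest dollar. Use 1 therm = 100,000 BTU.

$18

Heat delivered = 117,000 BTU/h × 14.6 h = 1,708,200 BTU
Gas input = 1,708,200 / 0.911 = 1,875,082 BTU
= 1,875,082 / 100,000 = 18.75 therm
Cost = 18.75 × $0.983/therm = $18.43 ≈ $18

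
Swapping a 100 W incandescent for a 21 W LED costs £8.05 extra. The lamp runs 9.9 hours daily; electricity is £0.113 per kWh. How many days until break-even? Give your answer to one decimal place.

91.1 days

Power saved = 100 − 21 = 79 W
Daily energy saved = 79 W × 9.9 h = 782.1 Wh = 0.7821 kWh
Daily savings = 0.7821 × £0.113 = £0.0884
Payback = £8.05 / £0.0884 per day = 91.09 days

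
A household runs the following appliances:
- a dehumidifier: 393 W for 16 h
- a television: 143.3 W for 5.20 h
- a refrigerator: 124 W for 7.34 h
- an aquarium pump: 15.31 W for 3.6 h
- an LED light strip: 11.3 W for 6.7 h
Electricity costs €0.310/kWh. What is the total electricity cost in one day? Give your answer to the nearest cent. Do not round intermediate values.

€2.50

dehumidifier: 393 W × 16 h = 6,288 Wh = 6.288 kWh
television: 143.3 W × 5.20 h = 745 Wh = 0.7452 kWh
refrigerator: 124 W × 7.34 h = 910 Wh = 0.9102 kWh
aquarium pump: 15.31 W × 3.6 h = 55 Wh = 0.05512 kWh
LED light strip: 11.3 W × 6.7 h = 76 Wh = 0.07571 kWh
Total energy = 6.288 + 0.7452 + 0.9102 + 0.05512 + 0.07571 = 8.074 kWh
Cost = 8.074 kWh × €0.310 = €2.50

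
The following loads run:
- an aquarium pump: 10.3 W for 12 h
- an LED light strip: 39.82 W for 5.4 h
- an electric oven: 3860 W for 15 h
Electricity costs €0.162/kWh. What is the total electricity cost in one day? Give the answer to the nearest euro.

€9

aquarium pump: 10.3 W × 12 h = 124 Wh = 0.1236 kWh
LED light strip: 39.82 W × 5.4 h = 215 Wh = 0.215 kWh
electric oven: 3860 W × 15 h = 57,900 Wh = 57.9 kWh
Total energy = 0.1236 + 0.215 + 57.9 = 58.24 kWh
Cost = 58.24 kWh × €0.162 = €9.43 ≈ €9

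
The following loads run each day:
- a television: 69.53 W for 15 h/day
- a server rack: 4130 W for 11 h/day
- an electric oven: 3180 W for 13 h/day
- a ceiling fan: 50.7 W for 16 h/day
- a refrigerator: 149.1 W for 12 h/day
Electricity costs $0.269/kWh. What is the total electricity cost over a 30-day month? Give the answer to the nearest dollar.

television: 69.53 W × 15 h × 30 d = 31,288 Wh = 31.29 kWh
server rack: 4130 W × 11 h × 30 d = 1,362,900 Wh = 1,363 kWh
electric oven: 3180 W × 13 h × 30 d = 1,240,200 Wh = 1,240 kWh
ceiling fan: 50.7 W × 16 h × 30 d = 24,336 Wh = 24.34 kWh
refrigerator: 149.1 W × 12 h × 30 d = 53,676 Wh = 53.68 kWh
Total energy = 31.29 + 1,363 + 1,240 + 24.34 + 53.68 = 2,712 kWh
Cost = 2,712 kWh × $0.269 = $729.64 ≈ $730

$730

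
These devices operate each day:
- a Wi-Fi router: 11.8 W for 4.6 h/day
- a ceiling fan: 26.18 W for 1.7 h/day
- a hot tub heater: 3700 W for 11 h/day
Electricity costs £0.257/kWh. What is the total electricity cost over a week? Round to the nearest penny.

Wi-Fi router: 11.8 W × 4.6 h × 7 d = 380 Wh = 0.38 kWh
ceiling fan: 26.18 W × 1.7 h × 7 d = 312 Wh = 0.3115 kWh
hot tub heater: 3700 W × 11 h × 7 d = 284,900 Wh = 284.9 kWh
Total energy = 0.38 + 0.3115 + 284.9 = 285.6 kWh
Cost = 285.6 kWh × £0.257 = £73.40

£73.40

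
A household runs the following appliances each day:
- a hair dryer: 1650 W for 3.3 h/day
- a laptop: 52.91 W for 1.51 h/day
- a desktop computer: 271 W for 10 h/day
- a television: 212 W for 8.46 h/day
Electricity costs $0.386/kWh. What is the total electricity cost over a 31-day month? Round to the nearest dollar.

$120

hair dryer: 1650 W × 3.3 h × 31 d = 168,795 Wh = 168.8 kWh
laptop: 52.91 W × 1.51 h × 31 d = 2,477 Wh = 2.477 kWh
desktop computer: 271 W × 10 h × 31 d = 84,010 Wh = 84.01 kWh
television: 212 W × 8.46 h × 31 d = 55,599 Wh = 55.6 kWh
Total energy = 168.8 + 2.477 + 84.01 + 55.6 = 310.9 kWh
Cost = 310.9 kWh × $0.386 = $120.00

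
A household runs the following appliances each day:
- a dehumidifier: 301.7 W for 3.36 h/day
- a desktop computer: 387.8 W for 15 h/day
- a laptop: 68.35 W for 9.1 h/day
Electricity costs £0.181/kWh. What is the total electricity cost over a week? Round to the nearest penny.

£9.44

dehumidifier: 301.7 W × 3.36 h × 7 d = 7,096 Wh = 7.096 kWh
desktop computer: 387.8 W × 15 h × 7 d = 40,719 Wh = 40.72 kWh
laptop: 68.35 W × 9.1 h × 7 d = 4,354 Wh = 4.354 kWh
Total energy = 7.096 + 40.72 + 4.354 = 52.17 kWh
Cost = 52.17 kWh × £0.181 = £9.44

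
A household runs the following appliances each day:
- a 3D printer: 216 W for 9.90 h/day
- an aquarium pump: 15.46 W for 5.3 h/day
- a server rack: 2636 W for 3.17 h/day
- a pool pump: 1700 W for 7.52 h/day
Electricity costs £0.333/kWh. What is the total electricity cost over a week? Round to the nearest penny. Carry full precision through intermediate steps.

3D printer: 216 W × 9.90 h × 7 d = 14,969 Wh = 14.97 kWh
aquarium pump: 15.46 W × 5.3 h × 7 d = 574 Wh = 0.5736 kWh
server rack: 2636 W × 3.17 h × 7 d = 58,493 Wh = 58.49 kWh
pool pump: 1700 W × 7.52 h × 7 d = 89,488 Wh = 89.49 kWh
Total energy = 14.97 + 0.5736 + 58.49 + 89.49 = 163.5 kWh
Cost = 163.5 kWh × £0.333 = £54.45

£54.45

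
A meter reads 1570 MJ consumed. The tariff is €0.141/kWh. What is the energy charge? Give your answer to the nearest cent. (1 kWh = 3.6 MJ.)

€61.49

1570 MJ × (0.27778 kWh/MJ) = 436.1 kWh
Cost = 436.1 kWh × €0.141/kWh = €61.49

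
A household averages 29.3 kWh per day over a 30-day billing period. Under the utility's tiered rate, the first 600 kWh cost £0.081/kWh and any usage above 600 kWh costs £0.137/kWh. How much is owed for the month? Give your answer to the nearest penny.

£86.82

Usage = 29.3 kWh/day × 30 days = 879 kWh
First 600 kWh × £0.081 = £48.60
Remaining 279 kWh × £0.137 = £38.22
Total = £86.82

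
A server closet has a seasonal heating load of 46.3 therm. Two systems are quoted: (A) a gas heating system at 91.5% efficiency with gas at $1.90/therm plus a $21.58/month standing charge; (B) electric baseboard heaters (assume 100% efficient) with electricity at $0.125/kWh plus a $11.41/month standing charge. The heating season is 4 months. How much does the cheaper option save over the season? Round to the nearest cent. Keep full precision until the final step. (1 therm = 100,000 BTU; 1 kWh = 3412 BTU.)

$32.80

Heat load = 46.3 therm × 100,000 = 4,630,000 BTU
Gas: input = 4,630,000 / 0.915 = 5,060,109 BTU = 50.6 therm → 50.6 × $1.90 = $96.14; + 4 × $21.58 standing = $182.46
Electric: 4,630,000 BTU / 3412 = 1,357 kWh → × $0.125 = $169.62; + 4 × $11.41 standing = $215.26
Difference = |$182.46 − $215.26| = $32.80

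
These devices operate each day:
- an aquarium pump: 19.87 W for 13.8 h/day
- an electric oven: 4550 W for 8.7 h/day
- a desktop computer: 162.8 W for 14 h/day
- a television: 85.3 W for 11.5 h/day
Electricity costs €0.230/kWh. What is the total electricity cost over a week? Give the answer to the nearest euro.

€69

aquarium pump: 19.87 W × 13.8 h × 7 d = 1,919 Wh = 1.919 kWh
electric oven: 4550 W × 8.7 h × 7 d = 277,095 Wh = 277.1 kWh
desktop computer: 162.8 W × 14 h × 7 d = 15,954 Wh = 15.95 kWh
television: 85.3 W × 11.5 h × 7 d = 6,867 Wh = 6.867 kWh
Total energy = 1.919 + 277.1 + 15.95 + 6.867 = 301.8 kWh
Cost = 301.8 kWh × €0.230 = €69.42 ≈ €69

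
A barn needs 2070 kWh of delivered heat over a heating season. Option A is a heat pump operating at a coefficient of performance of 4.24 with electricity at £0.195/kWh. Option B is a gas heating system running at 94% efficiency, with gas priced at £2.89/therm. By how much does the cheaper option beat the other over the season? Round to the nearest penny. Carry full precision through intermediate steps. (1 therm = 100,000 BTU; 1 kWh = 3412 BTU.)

£121.94

Heat load = 2070 kWh × 3412 = 7,062,840 BTU
Gas: input = 7,062,840 / 0.94 = 7,513,660 BTU = 75.14 therm → 75.14 × £2.89 = £217.14
Heat pump: 7,062,840 BTU / 3412 = 2,070 kWh heat; / 4.24 = 488.2 kWh in → × £0.195 = £95.20
Difference = |£217.14 − £95.20| = £121.94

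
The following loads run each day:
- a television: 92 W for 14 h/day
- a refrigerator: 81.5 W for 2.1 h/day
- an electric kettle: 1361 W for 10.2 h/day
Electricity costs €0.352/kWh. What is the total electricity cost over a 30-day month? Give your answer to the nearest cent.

€162.00

television: 92 W × 14 h × 30 d = 38,640 Wh = 38.64 kWh
refrigerator: 81.5 W × 2.1 h × 30 d = 5,134 Wh = 5.135 kWh
electric kettle: 1361 W × 10.2 h × 30 d = 416,466 Wh = 416.5 kWh
Total energy = 38.64 + 5.135 + 416.5 = 460.2 kWh
Cost = 460.2 kWh × €0.352 = €162.00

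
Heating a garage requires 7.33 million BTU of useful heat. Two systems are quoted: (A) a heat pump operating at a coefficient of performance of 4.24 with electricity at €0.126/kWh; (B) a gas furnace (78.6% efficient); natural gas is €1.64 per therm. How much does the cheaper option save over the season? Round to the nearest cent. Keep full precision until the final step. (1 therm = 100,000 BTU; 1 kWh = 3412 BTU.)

Heat load = 7.33 × 10⁶ BTU = 7,330,000 BTU
Gas: input = 7,330,000 / 0.786 = 9,325,700 BTU = 93.26 therm → 93.26 × €1.64 = €152.94
Heat pump: 7,330,000 BTU / 3412 = 2,148 kWh heat; / 4.24 = 506.7 kWh in → × €0.126 = €63.84
Difference = |€152.94 − €63.84| = €89.10

€89.10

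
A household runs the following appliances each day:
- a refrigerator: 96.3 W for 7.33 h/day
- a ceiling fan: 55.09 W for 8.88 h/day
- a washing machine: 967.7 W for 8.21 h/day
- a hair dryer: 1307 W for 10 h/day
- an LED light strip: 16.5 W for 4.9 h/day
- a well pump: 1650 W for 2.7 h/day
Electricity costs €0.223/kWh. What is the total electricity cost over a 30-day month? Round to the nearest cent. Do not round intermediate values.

€178.93

refrigerator: 96.3 W × 7.33 h × 30 d = 21,176 Wh = 21.18 kWh
ceiling fan: 55.09 W × 8.88 h × 30 d = 14,676 Wh = 14.68 kWh
washing machine: 967.7 W × 8.21 h × 30 d = 238,345 Wh = 238.3 kWh
hair dryer: 1307 W × 10 h × 30 d = 392,100 Wh = 392.1 kWh
LED light strip: 16.5 W × 4.9 h × 30 d = 2,426 Wh = 2.426 kWh
well pump: 1650 W × 2.7 h × 30 d = 133,650 Wh = 133.7 kWh
Total energy = 21.18 + 14.68 + 238.3 + 392.1 + 2.426 + 133.7 = 802.4 kWh
Cost = 802.4 kWh × €0.223 = €178.93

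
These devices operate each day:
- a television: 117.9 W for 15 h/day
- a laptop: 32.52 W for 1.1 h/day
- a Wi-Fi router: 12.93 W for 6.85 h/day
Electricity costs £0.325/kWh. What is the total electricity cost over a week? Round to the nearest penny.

£4.31

television: 117.9 W × 15 h × 7 d = 12,380 Wh = 12.38 kWh
laptop: 32.52 W × 1.1 h × 7 d = 250 Wh = 0.2504 kWh
Wi-Fi router: 12.93 W × 6.85 h × 7 d = 620 Wh = 0.62 kWh
Total energy = 12.38 + 0.2504 + 0.62 = 13.25 kWh
Cost = 13.25 kWh × £0.325 = £4.31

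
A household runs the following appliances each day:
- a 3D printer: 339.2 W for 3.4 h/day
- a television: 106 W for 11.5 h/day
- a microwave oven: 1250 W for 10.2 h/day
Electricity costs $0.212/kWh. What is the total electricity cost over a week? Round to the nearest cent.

$22.44

3D printer: 339.2 W × 3.4 h × 7 d = 8,073 Wh = 8.073 kWh
television: 106 W × 11.5 h × 7 d = 8,533 Wh = 8.533 kWh
microwave oven: 1250 W × 10.2 h × 7 d = 89,250 Wh = 89.25 kWh
Total energy = 8.073 + 8.533 + 89.25 = 105.9 kWh
Cost = 105.9 kWh × $0.212 = $22.44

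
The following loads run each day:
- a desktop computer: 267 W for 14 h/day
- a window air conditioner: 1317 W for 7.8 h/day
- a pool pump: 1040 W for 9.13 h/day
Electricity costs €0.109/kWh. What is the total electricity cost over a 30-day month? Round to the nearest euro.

€77

desktop computer: 267 W × 14 h × 30 d = 112,140 Wh = 112.1 kWh
window air conditioner: 1317 W × 7.8 h × 30 d = 308,178 Wh = 308.2 kWh
pool pump: 1040 W × 9.13 h × 30 d = 284,856 Wh = 284.9 kWh
Total energy = 112.1 + 308.2 + 284.9 = 705.2 kWh
Cost = 705.2 kWh × €0.109 = €76.86 ≈ €77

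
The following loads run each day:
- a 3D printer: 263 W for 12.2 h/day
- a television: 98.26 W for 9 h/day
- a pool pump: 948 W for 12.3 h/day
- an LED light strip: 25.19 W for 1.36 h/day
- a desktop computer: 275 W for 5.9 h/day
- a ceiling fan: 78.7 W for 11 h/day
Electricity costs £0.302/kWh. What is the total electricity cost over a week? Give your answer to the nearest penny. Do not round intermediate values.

£38.64

3D printer: 263 W × 12.2 h × 7 d = 22,460 Wh = 22.46 kWh
television: 98.26 W × 9 h × 7 d = 6,190 Wh = 6.19 kWh
pool pump: 948 W × 12.3 h × 7 d = 81,623 Wh = 81.62 kWh
LED light strip: 25.19 W × 1.36 h × 7 d = 240 Wh = 0.2398 kWh
desktop computer: 275 W × 5.9 h × 7 d = 11,358 Wh = 11.36 kWh
ceiling fan: 78.7 W × 11 h × 7 d = 6,060 Wh = 6.06 kWh
Total energy = 22.46 + 6.19 + 81.62 + 0.2398 + 11.36 + 6.06 = 127.9 kWh
Cost = 127.9 kWh × £0.302 = £38.64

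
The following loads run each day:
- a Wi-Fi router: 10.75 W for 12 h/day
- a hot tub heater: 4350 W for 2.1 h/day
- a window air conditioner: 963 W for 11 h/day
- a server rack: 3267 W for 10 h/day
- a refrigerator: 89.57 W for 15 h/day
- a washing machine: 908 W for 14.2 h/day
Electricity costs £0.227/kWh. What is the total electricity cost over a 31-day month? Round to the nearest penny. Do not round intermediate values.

Wi-Fi router: 10.75 W × 12 h × 31 d = 3,999 Wh = 3.999 kWh
hot tub heater: 4350 W × 2.1 h × 31 d = 283,185 Wh = 283.2 kWh
window air conditioner: 963 W × 11 h × 31 d = 328,383 Wh = 328.4 kWh
server rack: 3267 W × 10 h × 31 d = 1,012,770 Wh = 1,013 kWh
refrigerator: 89.57 W × 15 h × 31 d = 41,650 Wh = 41.65 kWh
washing machine: 908 W × 14.2 h × 31 d = 399,702 Wh = 399.7 kWh
Total energy = 3.999 + 283.2 + 328.4 + 1,013 + 41.65 + 399.7 = 2,070 kWh
Cost = 2,070 kWh × £0.227 = £469.82

£469.82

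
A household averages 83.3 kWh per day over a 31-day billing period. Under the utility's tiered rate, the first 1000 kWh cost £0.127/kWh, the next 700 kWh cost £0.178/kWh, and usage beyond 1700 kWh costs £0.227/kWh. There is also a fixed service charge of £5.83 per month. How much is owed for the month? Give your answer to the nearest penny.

£457.71

Usage = 83.3 kWh/day × 31 days = 2582.3 kWh
First 1000 kWh × £0.127 = £127.00
Next 700 kWh × £0.178 = £124.60
Remaining 882.3 kWh × £0.227 = £200.28
Energy charge = £451.88; + service £5.83 = £457.71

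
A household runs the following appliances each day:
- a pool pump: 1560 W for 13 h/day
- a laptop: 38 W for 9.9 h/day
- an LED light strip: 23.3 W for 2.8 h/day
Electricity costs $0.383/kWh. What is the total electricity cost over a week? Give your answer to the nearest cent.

pool pump: 1560 W × 13 h × 7 d = 141,960 Wh = 142 kWh
laptop: 38 W × 9.9 h × 7 d = 2,633 Wh = 2.633 kWh
LED light strip: 23.3 W × 2.8 h × 7 d = 457 Wh = 0.4567 kWh
Total energy = 142 + 2.633 + 0.4567 = 145.1 kWh
Cost = 145.1 kWh × $0.383 = $55.55

$55.55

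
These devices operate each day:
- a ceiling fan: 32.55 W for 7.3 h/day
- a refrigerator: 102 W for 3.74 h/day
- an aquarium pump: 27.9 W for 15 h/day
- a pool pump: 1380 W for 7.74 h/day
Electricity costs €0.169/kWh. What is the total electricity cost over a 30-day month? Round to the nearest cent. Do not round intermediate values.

ceiling fan: 32.55 W × 7.3 h × 30 d = 7,128 Wh = 7.128 kWh
refrigerator: 102 W × 3.74 h × 30 d = 11,444 Wh = 11.44 kWh
aquarium pump: 27.9 W × 15 h × 30 d = 12,555 Wh = 12.55 kWh
pool pump: 1380 W × 7.74 h × 30 d = 320,436 Wh = 320.4 kWh
Total energy = 7.128 + 11.44 + 12.55 + 320.4 = 351.6 kWh
Cost = 351.6 kWh × €0.169 = €59.41

€59.41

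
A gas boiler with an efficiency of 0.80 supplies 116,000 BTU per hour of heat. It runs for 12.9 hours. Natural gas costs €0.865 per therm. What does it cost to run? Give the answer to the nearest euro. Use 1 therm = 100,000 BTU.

€16

Heat delivered = 116,000 BTU/h × 12.9 h = 1,496,400 BTU
Gas input = 1,496,400 / 0.80 = 1,870,500 BTU
= 1,870,500 / 100,000 = 18.7 therm
Cost = 18.7 × €0.865/therm = €16.18 ≈ €16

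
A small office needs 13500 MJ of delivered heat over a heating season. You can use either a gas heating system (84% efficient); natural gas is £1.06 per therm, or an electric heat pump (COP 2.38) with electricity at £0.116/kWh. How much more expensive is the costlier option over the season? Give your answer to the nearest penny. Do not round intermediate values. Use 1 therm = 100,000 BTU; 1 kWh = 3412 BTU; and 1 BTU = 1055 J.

£21.31

Heat load = 13500 MJ = 13,500,000,000 J / 1055 = 12,796,209 BTU
Gas: input = 12,796,209 / 0.84 = 15,233,582 BTU = 152.3 therm → 152.3 × £1.06 = £161.48
Heat pump: 12,796,209 BTU / 3412 = 3,750 kWh heat; / 2.38 = 1,576 kWh in → × £0.116 = £182.79
Difference = |£161.48 − £182.79| = £21.31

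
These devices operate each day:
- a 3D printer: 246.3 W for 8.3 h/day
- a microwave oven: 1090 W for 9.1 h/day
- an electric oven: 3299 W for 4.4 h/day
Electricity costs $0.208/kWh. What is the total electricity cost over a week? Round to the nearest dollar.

$39

3D printer: 246.3 W × 8.3 h × 7 d = 14,310 Wh = 14.31 kWh
microwave oven: 1090 W × 9.1 h × 7 d = 69,433 Wh = 69.43 kWh
electric oven: 3299 W × 4.4 h × 7 d = 101,609 Wh = 101.6 kWh
Total energy = 14.31 + 69.43 + 101.6 = 185.4 kWh
Cost = 185.4 kWh × $0.208 = $38.55 ≈ $39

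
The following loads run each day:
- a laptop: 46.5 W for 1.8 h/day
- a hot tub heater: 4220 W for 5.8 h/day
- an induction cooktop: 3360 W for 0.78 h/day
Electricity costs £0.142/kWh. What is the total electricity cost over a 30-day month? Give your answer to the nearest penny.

laptop: 46.5 W × 1.8 h × 30 d = 2,511 Wh = 2.511 kWh
hot tub heater: 4220 W × 5.8 h × 30 d = 734,280 Wh = 734.3 kWh
induction cooktop: 3360 W × 0.78 h × 30 d = 78,624 Wh = 78.62 kWh
Total energy = 2.511 + 734.3 + 78.62 = 815.4 kWh
Cost = 815.4 kWh × £0.142 = £115.79

£115.79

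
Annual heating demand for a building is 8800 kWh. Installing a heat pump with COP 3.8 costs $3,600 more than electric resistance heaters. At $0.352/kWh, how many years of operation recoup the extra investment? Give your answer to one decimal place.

1.6 years

Resistance: 8800 kWh × $0.352 = $3,097.60/yr
Heat pump: 8800 / 3.8 = 2316 kWh in → × $0.352 = $815.16/yr
Annual savings = $2,282.44
Payback = $3,600 / $2,282.44 = 1.58 years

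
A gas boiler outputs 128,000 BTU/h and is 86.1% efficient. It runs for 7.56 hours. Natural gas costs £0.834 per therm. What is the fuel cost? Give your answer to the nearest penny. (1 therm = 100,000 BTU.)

Heat delivered = 128,000 BTU/h × 7.56 h = 967,680 BTU
Gas input = 967,680 / 0.861 = 1,123,902 BTU
= 1,123,902 / 100,000 = 11.24 therm
Cost = 11.24 × £0.834/therm = £9.37

£9.37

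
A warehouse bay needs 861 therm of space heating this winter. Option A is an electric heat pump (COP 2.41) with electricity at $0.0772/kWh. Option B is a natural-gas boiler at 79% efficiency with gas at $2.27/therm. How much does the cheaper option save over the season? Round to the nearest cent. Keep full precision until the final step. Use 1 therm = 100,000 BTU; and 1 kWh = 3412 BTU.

$1665.67

Heat load = 861 therm × 100,000 = 86,100,000 BTU
Gas: input = 86,100,000 / 0.79 = 108,987,342 BTU = 1,090 therm → 1,090 × $2.27 = $2,474.01
Heat pump: 86,100,000 BTU / 3412 = 25,230 kWh heat; / 2.41 = 10,470 kWh in → × $0.0772 = $808.34
Difference = |$2,474.01 − $808.34| = $1,665.67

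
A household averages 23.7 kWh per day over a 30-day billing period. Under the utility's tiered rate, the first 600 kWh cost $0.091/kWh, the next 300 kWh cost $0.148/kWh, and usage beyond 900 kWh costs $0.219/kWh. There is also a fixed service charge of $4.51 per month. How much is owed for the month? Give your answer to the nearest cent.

Usage = 23.7 kWh/day × 30 days = 711 kWh
First 600 kWh × $0.091 = $54.60
Next 111 kWh × $0.148 = $16.43
Remaining tier: 0 kWh (not reached)
Energy charge = $71.03; + service $4.51 = $75.54

$75.54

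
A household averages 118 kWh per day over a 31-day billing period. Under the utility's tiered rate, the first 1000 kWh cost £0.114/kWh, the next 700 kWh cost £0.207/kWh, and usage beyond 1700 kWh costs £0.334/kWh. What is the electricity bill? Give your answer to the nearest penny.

£912.87

Usage = 118 kWh/day × 31 days = 3658 kWh
First 1000 kWh × £0.114 = £114.00
Next 700 kWh × £0.207 = £144.90
Remaining 1958 kWh × £0.334 = £653.97
Total = £912.87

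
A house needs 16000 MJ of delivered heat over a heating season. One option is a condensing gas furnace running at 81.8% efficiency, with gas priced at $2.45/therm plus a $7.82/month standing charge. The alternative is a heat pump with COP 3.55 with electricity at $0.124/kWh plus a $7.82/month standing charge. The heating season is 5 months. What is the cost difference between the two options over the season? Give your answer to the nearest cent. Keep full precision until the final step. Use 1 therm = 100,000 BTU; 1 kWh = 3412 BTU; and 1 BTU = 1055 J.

$298.98

Heat load = 16000 MJ = 16,000,000,000 J / 1055 = 15,165,877 BTU
Gas: input = 15,165,877 / 0.818 = 18,540,192 BTU = 185.4 therm → 185.4 × $2.45 = $454.23; + 5 × $7.82 standing = $493.33
Heat pump: 15,165,877 BTU / 3412 = 4,445 kWh heat; / 3.55 = 1,252 kWh in → × $0.124 = $155.26; + 5 × $7.82 standing = $194.36
Difference = |$493.33 − $194.36| = $298.98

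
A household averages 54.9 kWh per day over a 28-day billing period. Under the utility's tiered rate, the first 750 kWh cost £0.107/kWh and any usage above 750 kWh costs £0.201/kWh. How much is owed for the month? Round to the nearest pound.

£238

Usage = 54.9 kWh/day × 28 days = 1537.2 kWh
First 750 kWh × £0.107 = £80.25
Remaining 787.2 kWh × £0.201 = £158.23
Total = £238.48 ≈ £238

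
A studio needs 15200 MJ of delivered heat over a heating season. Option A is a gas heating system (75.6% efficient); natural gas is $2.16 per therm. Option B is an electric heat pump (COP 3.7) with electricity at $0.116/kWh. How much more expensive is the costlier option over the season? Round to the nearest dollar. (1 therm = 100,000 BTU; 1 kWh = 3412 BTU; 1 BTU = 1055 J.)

Heat load = 15200 MJ = 15,200,000,000 J / 1055 = 14,407,583 BTU
Gas: input = 14,407,583 / 0.756 = 19,057,649 BTU = 190.6 therm → 190.6 × $2.16 = $411.65
Heat pump: 14,407,583 BTU / 3412 = 4,223 kWh heat; / 3.7 = 1,141 kWh in → × $0.116 = $132.38
Difference = |$411.65 − $132.38| = $279.26 ≈ $279

$279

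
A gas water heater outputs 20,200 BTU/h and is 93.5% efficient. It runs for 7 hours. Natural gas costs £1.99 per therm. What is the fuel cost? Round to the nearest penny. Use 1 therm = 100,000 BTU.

Heat delivered = 20,200 BTU/h × 7 h = 141,400 BTU
Gas input = 141,400 / 0.935 = 151,230 BTU
= 151,230 / 100,000 = 1.512 therm
Cost = 1.512 × £1.99/therm = £3.01

£3.01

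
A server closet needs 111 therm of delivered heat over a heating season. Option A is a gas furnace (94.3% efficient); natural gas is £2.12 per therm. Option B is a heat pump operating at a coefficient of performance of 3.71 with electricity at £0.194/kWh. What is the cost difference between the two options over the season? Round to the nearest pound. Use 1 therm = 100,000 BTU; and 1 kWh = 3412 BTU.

£79

Heat load = 111 therm × 100,000 = 11,100,000 BTU
Gas: input = 11,100,000 / 0.943 = 11,770,944 BTU = 117.7 therm → 117.7 × £2.12 = £249.54
Heat pump: 11,100,000 BTU / 3412 = 3,253 kWh heat; / 3.71 = 876.9 kWh in → × £0.194 = £170.11
Difference = |£249.54 − £170.11| = £79.43 ≈ £79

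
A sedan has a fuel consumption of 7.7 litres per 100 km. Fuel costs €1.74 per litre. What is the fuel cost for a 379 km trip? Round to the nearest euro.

Fuel = 7.7 L/100 km × 379 km / 100 = 29.18 L
Cost = 29.18 L × €1.74/L = €50.78 ≈ €51

€51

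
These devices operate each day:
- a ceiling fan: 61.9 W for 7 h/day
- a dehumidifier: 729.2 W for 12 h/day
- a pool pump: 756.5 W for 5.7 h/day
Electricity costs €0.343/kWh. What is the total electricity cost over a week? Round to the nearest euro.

ceiling fan: 61.9 W × 7 h × 7 d = 3,033 Wh = 3.033 kWh
dehumidifier: 729.2 W × 12 h × 7 d = 61,253 Wh = 61.25 kWh
pool pump: 756.5 W × 5.7 h × 7 d = 30,184 Wh = 30.18 kWh
Total energy = 3.033 + 61.25 + 30.18 = 94.47 kWh
Cost = 94.47 kWh × €0.343 = €32.40 ≈ €32

€32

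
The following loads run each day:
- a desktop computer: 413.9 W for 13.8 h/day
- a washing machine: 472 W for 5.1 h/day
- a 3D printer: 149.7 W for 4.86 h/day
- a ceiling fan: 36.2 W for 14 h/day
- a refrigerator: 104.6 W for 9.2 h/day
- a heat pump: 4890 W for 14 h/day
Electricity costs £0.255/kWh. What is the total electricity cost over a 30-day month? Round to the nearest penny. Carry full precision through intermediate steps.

£602.63

desktop computer: 413.9 W × 13.8 h × 30 d = 171,355 Wh = 171.4 kWh
washing machine: 472 W × 5.1 h × 30 d = 72,216 Wh = 72.22 kWh
3D printer: 149.7 W × 4.86 h × 30 d = 21,826 Wh = 21.83 kWh
ceiling fan: 36.2 W × 14 h × 30 d = 15,204 Wh = 15.2 kWh
refrigerator: 104.6 W × 9.2 h × 30 d = 28,870 Wh = 28.87 kWh
heat pump: 4890 W × 14 h × 30 d = 2,053,800 Wh = 2,054 kWh
Total energy = 171.4 + 72.22 + 21.83 + 15.2 + 28.87 + 2,054 = 2,363 kWh
Cost = 2,363 kWh × £0.255 = £602.63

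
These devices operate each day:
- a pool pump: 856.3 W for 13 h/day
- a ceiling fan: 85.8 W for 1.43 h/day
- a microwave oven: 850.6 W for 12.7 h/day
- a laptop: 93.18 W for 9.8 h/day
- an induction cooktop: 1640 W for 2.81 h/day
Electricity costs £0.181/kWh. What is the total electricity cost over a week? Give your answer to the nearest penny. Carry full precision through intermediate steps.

pool pump: 856.3 W × 13 h × 7 d = 77,923 Wh = 77.92 kWh
ceiling fan: 85.8 W × 1.43 h × 7 d = 859 Wh = 0.8589 kWh
microwave oven: 850.6 W × 12.7 h × 7 d = 75,618 Wh = 75.62 kWh
laptop: 93.18 W × 9.8 h × 7 d = 6,392 Wh = 6.392 kWh
induction cooktop: 1640 W × 2.81 h × 7 d = 32,259 Wh = 32.26 kWh
Total energy = 77.92 + 0.8589 + 75.62 + 6.392 + 32.26 = 193.1 kWh
Cost = 193.1 kWh × £0.181 = £34.94

£34.94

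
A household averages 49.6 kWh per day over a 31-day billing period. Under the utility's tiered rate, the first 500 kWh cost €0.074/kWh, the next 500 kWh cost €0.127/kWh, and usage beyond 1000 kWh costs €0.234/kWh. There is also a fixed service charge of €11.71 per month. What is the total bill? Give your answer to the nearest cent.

Usage = 49.6 kWh/day × 31 days = 1537.6 kWh
First 500 kWh × €0.074 = €37.00
Next 500 kWh × €0.127 = €63.50
Remaining 537.6 kWh × €0.234 = €125.80
Energy charge = €226.30; + service €11.71 = €238.01

€238.01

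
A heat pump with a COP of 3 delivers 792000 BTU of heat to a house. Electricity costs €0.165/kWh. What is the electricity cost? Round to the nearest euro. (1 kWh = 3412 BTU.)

€13

Heat delivered = 792,000 BTU / 3412 = 232.1 kWh
Electrical input = 232.1 kWh / 3 = 77.37 kWh
Cost = 77.37 × €0.165/kWh = €12.77 ≈ €13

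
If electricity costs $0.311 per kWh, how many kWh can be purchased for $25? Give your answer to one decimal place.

$25 / $0.311 per kWh = 80.39 kWh

80.4 kWh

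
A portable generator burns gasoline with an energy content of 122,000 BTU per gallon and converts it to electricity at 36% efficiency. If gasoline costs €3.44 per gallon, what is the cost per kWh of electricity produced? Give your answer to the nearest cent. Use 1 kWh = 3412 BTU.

Electrical output per gallon = 122,000 BTU × 0.36 / 3412 BTU/kWh = 12.87 kWh
Cost per kWh = €3.44 / 12.87 kWh = €0.267

€0.27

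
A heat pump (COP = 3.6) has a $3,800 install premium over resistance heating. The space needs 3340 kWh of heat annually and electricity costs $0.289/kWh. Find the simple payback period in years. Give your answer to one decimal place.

5.5 years

Resistance: 3340 kWh × $0.289 = $965.26/yr
Heat pump: 3340 / 3.6 = 927.8 kWh in → × $0.289 = $268.13/yr
Annual savings = $697.13
Payback = $3,800 / $697.13 = 5.45 years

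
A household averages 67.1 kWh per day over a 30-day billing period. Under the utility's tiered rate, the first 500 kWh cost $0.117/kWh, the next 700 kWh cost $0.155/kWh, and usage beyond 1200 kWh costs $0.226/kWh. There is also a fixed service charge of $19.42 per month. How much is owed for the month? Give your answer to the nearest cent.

$370.16

Usage = 67.1 kWh/day × 30 days = 2013 kWh
First 500 kWh × $0.117 = $58.50
Next 700 kWh × $0.155 = $108.50
Remaining 813 kWh × $0.226 = $183.74
Energy charge = $350.74; + service $19.42 = $370.16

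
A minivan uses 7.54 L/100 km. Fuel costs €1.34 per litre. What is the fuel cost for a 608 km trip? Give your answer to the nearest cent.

€61.43

Fuel = 7.54 L/100 km × 608 km / 100 = 45.84 L
Cost = 45.84 L × €1.34/L = €61.43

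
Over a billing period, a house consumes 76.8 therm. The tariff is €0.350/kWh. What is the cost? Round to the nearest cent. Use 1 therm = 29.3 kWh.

€787.58

76.8 therm × (29.3 kWh/therm) = 2,250 kWh
Cost = 2,250 kWh × €0.350/kWh = €787.58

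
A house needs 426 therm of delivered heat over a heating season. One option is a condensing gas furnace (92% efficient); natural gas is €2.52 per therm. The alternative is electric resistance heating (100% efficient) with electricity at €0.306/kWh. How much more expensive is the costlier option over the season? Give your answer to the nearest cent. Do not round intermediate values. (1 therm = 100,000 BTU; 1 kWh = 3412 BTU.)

€2653.65

Heat load = 426 therm × 100,000 = 42,600,000 BTU
Gas: input = 42,600,000 / 0.92 = 46,304,348 BTU = 463 therm → 463 × €2.52 = €1,166.87
Electric: 42,600,000 BTU / 3412 = 12,490 kWh → × €0.306 = €3,820.52
Difference = |€1,166.87 − €3,820.52| = €2,653.65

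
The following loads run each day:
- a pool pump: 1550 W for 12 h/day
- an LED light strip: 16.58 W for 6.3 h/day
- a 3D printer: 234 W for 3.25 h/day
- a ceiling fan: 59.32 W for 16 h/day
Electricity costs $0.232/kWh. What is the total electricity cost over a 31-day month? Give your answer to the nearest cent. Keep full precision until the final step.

$146.82

pool pump: 1550 W × 12 h × 31 d = 576,600 Wh = 576.6 kWh
LED light strip: 16.58 W × 6.3 h × 31 d = 3,238 Wh = 3.238 kWh
3D printer: 234 W × 3.25 h × 31 d = 23,576 Wh = 23.58 kWh
ceiling fan: 59.32 W × 16 h × 31 d = 29,423 Wh = 29.42 kWh
Total energy = 576.6 + 3.238 + 23.58 + 29.42 = 632.8 kWh
Cost = 632.8 kWh × $0.232 = $146.82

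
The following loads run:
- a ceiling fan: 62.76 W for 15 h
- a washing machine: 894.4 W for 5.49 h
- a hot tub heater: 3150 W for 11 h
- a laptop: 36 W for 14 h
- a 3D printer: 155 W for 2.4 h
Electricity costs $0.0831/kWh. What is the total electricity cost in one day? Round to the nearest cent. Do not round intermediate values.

ceiling fan: 62.76 W × 15 h = 941 Wh = 0.9414 kWh
washing machine: 894.4 W × 5.49 h = 4,910 Wh = 4.91 kWh
hot tub heater: 3150 W × 11 h = 34,650 Wh = 34.65 kWh
laptop: 36 W × 14 h = 504 Wh = 0.504 kWh
3D printer: 155 W × 2.4 h = 372 Wh = 0.372 kWh
Total energy = 0.9414 + 4.91 + 34.65 + 0.504 + 0.372 = 41.38 kWh
Cost = 41.38 kWh × $0.0831 = $3.44

$3.44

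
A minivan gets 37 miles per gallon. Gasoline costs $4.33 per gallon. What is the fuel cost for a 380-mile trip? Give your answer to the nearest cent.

Fuel = 380 mi / 37 mpg = 10.27 gal
Cost = 10.27 gal × $4.33/gal = $44.47

$44.47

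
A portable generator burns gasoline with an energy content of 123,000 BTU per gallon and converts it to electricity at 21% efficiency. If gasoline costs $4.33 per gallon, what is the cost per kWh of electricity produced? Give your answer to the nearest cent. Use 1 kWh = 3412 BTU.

Electrical output per gallon = 123,000 BTU × 0.21 / 3412 BTU/kWh = 7.57 kWh
Cost per kWh = $4.33 / 7.57 kWh = $0.572

$0.57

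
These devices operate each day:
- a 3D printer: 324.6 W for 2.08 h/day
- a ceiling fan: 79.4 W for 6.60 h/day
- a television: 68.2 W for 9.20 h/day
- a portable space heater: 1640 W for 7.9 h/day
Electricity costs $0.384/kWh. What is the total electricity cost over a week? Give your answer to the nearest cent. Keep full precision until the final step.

$39.74

3D printer: 324.6 W × 2.08 h × 7 d = 4,726 Wh = 4.726 kWh
ceiling fan: 79.4 W × 6.60 h × 7 d = 3,668 Wh = 3.668 kWh
television: 68.2 W × 9.20 h × 7 d = 4,392 Wh = 4.392 kWh
portable space heater: 1640 W × 7.9 h × 7 d = 90,692 Wh = 90.69 kWh
Total energy = 4.726 + 3.668 + 4.392 + 90.69 = 103.5 kWh
Cost = 103.5 kWh × $0.384 = $39.74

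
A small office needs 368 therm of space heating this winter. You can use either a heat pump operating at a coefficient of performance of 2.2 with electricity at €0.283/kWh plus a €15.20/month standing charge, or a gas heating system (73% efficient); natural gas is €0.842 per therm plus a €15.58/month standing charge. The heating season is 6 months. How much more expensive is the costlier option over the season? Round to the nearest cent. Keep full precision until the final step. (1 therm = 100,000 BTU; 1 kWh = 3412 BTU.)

€960.66

Heat load = 368 therm × 100,000 = 36,800,000 BTU
Gas: input = 36,800,000 / 0.73 = 50,410,959 BTU = 504.1 therm → 504.1 × €0.842 = €424.46; + 6 × €15.58 standing = €517.94
Heat pump: 36,800,000 BTU / 3412 = 10,790 kWh heat; / 2.2 = 4,902 kWh in → × €0.283 = €1,387.40; + 6 × €15.20 standing = €1,478.60
Difference = |€517.94 − €1,478.60| = €960.66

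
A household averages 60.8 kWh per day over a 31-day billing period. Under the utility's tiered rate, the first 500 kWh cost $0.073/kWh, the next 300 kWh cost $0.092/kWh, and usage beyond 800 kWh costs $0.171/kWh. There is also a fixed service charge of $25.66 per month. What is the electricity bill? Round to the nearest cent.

Usage = 60.8 kWh/day × 31 days = 1884.8 kWh
First 500 kWh × $0.073 = $36.50
Next 300 kWh × $0.092 = $27.60
Remaining 1084.8 kWh × $0.171 = $185.50
Energy charge = $249.60; + service $25.66 = $275.26

$275.26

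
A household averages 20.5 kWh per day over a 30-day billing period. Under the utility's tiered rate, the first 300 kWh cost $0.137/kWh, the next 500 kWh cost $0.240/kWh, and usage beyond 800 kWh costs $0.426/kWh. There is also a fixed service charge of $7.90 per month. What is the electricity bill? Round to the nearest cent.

$124.60

Usage = 20.5 kWh/day × 30 days = 615 kWh
First 300 kWh × $0.137 = $41.10
Next 315 kWh × $0.240 = $75.60
Remaining tier: 0 kWh (not reached)
Energy charge = $116.70; + service $7.90 = $124.60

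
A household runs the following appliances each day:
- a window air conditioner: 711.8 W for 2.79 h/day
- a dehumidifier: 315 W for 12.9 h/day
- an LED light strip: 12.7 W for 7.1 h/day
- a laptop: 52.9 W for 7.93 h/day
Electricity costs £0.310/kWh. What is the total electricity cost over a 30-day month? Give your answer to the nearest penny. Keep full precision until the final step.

window air conditioner: 711.8 W × 2.79 h × 30 d = 59,578 Wh = 59.58 kWh
dehumidifier: 315 W × 12.9 h × 30 d = 121,905 Wh = 121.9 kWh
LED light strip: 12.7 W × 7.1 h × 30 d = 2,705 Wh = 2.705 kWh
laptop: 52.9 W × 7.93 h × 30 d = 12,585 Wh = 12.58 kWh
Total energy = 59.58 + 121.9 + 2.705 + 12.58 = 196.8 kWh
Cost = 196.8 kWh × £0.310 = £61.00

£61.00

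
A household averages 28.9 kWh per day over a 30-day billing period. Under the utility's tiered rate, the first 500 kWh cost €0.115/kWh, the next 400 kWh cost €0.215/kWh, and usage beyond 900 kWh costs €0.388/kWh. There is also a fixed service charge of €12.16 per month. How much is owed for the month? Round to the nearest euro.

Usage = 28.9 kWh/day × 30 days = 867 kWh
First 500 kWh × €0.115 = €57.50
Next 367 kWh × €0.215 = €78.91
Remaining tier: 0 kWh (not reached)
Energy charge = €136.41; + service €12.16 = €148.56 ≈ €149

€149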